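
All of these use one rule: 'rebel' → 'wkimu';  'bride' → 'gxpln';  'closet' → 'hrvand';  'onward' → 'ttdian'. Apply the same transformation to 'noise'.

supan

In rebel: r→w is +5, e→k is +6, b→i is +7, e→m is +8 — the shift increases by 1 each position. The shift increases by 1 at each position, starting from +5: 5, 6, 7, ….
On noise: n+5=s, o+6=u, i+7=p, s+8=a, e+9=n.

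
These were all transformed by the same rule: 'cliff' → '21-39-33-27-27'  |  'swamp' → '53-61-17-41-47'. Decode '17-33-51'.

c(#3)→21 and l(#12)→39: differences scale by 2, so n = 2·pos + 15. Each letter becomes 2×(its alphabet position, a=1..z=26) + 15.
Reversing it on 17-33-51: 17→(17−15)÷2=1=a, 33→(33−15)÷2=9=i, 51→(51−15)÷2=18=r.

air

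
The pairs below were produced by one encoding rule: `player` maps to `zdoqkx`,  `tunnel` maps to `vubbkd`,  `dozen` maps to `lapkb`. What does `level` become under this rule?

dktkd

p(15)→z(25) and l(11)→d(3) fit y≡25x+14 (mod 26); the inverse of 25 mod 26 is 25. Each letter's alphabet position (a=0..z=25) is mapped through 25·x+14 mod 26 — an affine cipher.
For level: l(11)→25·11+14≡3=d; e(4)→25·4+14≡10=k; v(21)→25·21+14≡19=t; e(4)→25·4+14≡10=k; l(11)→25·11+14≡3=d (all mod 26).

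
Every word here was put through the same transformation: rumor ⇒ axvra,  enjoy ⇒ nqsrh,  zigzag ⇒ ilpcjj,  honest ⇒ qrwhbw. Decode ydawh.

Shifts by position in rumor: pos 0: r→a (+9), pos 1: u→x (+3), pos 2: m→v (+9), pos 3: o→r (+3) — repeating every 2. A repeating key of period 2 is used — shifts +9, +3 over and over.
Undoing it on ydawh: y−9=p, d−3=a, a−9=r, w−3=t, h−9=y.

party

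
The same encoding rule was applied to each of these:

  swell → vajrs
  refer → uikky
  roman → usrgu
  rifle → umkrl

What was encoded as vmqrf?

In swell: s→v is +3, w→a is +4, e→j is +5, l→r is +6 — the shift increases by 1 each position. Letter i (0-indexed) is shifted by i+3, so successive shifts are 3, 4, 5, ….
Undoing it on vmqrf: v−3=s, m−4=i, q−5=l, r−6=l, f−7=y.

silly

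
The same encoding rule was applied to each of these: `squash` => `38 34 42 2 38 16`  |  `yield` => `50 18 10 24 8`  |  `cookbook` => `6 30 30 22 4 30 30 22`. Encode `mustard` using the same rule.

s(#19)→38 and q(#17)→34: differences scale by 2, so n = 2·pos + 0. With a=1..z=26, the number is 2·pos.
For mustard: m=13→26, u=21→42, s=19→38, t=20→40, a=1→2, r=18→36, d=4→8.

26 42 38 40 2 36 8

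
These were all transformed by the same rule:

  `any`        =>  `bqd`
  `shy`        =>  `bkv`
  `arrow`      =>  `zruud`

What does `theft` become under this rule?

The output letters match the input read backwards, each shifted +3: any reversed is yna. Two steps: reverse the string, then apply a Caesar shift of +3.
For theft: reverse → tfeht; then shift: t+3=w, f+3=i, e+3=h, h+3=k, t+3=w.

wihkw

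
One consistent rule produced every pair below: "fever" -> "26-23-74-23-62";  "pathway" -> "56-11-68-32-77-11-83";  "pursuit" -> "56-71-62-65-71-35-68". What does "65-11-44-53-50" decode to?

salon

f(#6)→26 and e(#5)→23: differences scale by 3, so n = 3·pos + 8. With a=1..z=26, the number is 3·pos + 8.
Undoing it on 65-11-44-53-50: 65→(65−8)÷3=19=s, 11→(11−8)÷3=1=a, 44→(44−8)÷3=12=l, 53→(53−8)÷3=15=o, 50→(50−8)÷3=14=n.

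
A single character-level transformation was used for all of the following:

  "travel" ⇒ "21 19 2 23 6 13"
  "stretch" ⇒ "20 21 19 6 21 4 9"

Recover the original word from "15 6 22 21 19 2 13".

neutral

t is letter #20 and maps to 21: an offset of 1. Each letter is replaced by its alphabet position (a=1..z=26) + 1.
Decoding 15 6 22 21 19 2 13: 15→(15−1)÷1=14=n, 6→(6−1)÷1=5=e, 22→(22−1)÷1=21=u, 21→(21−1)÷1=20=t, 19→(19−1)÷1=18=r, 2→(2−1)÷1=1=a, 13→(13−1)÷1=12=l.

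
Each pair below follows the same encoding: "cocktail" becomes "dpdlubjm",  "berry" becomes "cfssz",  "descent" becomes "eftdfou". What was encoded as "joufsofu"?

internet

Compare letters: c→d is +1, o→p is +1, c→d is +1 — a constant shift. Every letter moves 1 place later in the alphabet, wrapping around z→a.
Reversing it on joufsofu: j−1=i, o−1=n, u−1=t, f−1=e, s−1=r, o−1=n, f−1=e, u−1=t.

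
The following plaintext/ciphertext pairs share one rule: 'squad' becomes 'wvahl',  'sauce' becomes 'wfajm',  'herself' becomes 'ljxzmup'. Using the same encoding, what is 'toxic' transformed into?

In squad: s→w is +4, q→v is +5, u→a is +6, a→h is +7 — the shift increases by 1 each position. The shift increases by 1 at each position, starting from +4: 4, 5, 6, ….
For toxic: t+4=x, o+5=t, x+6=d, i+7=p, c+8=k.

xtdpk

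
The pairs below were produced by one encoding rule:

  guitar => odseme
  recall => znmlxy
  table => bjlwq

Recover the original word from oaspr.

grief

The shift increases by 1 at each position, starting from +8: 8, 9, 10, ….
Reversing it on oaspr: o−8=g, a−9=r, s−10=i, p−11=e, r−12=f.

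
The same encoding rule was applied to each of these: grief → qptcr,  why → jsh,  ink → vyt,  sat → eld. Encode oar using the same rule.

The output letters match the input read backwards, each shifted +11: grief reversed is feirg. Read the word backwards and shift each letter +11.
Applying it to oar: reverse → rao; then shift: r+11=c, a+11=l, o+11=z.

clz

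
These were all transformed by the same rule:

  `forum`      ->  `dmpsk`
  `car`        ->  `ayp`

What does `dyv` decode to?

fax

Each letter is shifted forward by 24 in the alphabet (a Caesar shift of +24).
Reversing it on dyv: d−24=f, y−24=a, v−24=x.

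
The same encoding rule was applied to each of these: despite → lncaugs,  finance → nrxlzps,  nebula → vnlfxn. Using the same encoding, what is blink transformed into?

jusyw

Letter i (0-indexed) is shifted by i+8, so successive shifts are 8, 9, 10, ….
Applying it to blink: b+8=j, l+9=u, i+10=s, n+11=y, k+12=w.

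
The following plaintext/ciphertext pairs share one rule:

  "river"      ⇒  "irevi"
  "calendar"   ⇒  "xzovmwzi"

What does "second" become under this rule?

Each pair mirrors across the alphabet (r↔i, i↔r, v↔e): positions sum to 25. Letters are reflected about the middle of the alphabet (position → 25−position): Atbash.
For second: s↔h, e↔v, c↔x, o↔l, n↔m, d↔w.

hvxlmw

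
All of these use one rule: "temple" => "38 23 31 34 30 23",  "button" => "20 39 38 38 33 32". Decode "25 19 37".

t is letter #20 and maps to 38: an offset of 18. Letters become their 1-based position plus 18 (so a→19, b→20, …).
Reversing it on 25 19 37: 25→(25−18)÷1=7=g, 19→(19−18)÷1=1=a, 37→(37−18)÷1=19=s.

gas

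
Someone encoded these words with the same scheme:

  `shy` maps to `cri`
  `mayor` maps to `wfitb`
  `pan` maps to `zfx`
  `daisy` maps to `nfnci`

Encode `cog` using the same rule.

mtq

The shift depends on letter class: consonant s→c is +10, but vowel a→f is +5. Two shifts are in play — +5 for a/e/i/o/u, +10 for every other letter.
Applying it to cog: c(cons)+10=m, o(vowel)+5=t, g(cons)+10=q.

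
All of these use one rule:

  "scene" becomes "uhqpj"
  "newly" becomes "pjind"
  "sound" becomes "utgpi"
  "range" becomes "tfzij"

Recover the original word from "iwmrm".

Shifts by position in scene: pos 0: s→u (+2), pos 1: c→h (+5), pos 2: e→q (+12), pos 3: n→p (+2), pos 4: e→j (+5) — repeating every 3. The shifts repeat in a cycle of length 3: positions 0,1,… shift by +2, +5, +12, then the pattern repeats.
Decoding iwmrm: i−2=g, w−5=r, m−12=a, r−2=p, m−5=h.

graph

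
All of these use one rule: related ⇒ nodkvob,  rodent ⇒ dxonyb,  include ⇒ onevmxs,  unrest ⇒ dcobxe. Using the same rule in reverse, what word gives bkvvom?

cellar

The output letters match the input read backwards, each shifted +10: related reversed is detaler. Read the word backwards and shift each letter +10.
Undoing it on bkvvom: shift back: b−10=r, k−10=a, v−10=l, v−10=l, o−10=e, m−10=c → rallec; then reverse → cellar.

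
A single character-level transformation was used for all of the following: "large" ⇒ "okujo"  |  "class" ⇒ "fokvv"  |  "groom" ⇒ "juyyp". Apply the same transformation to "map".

pks

The shift depends on letter class: consonant l→o is +3, but vowel a→k is +10. Two shifts are in play — +10 for a/e/i/o/u, +3 for every other letter.
For map: m(cons)+3=p, a(vowel)+10=k, p(cons)+3=s.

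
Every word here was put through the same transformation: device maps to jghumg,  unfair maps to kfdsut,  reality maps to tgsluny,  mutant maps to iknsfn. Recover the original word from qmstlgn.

d(3)→j(9) and e(4)→g(6) fit y≡23x+18 (mod 26); the inverse of 23 mod 26 is 17. Each letter's alphabet position (a=0..z=25) is mapped through 23·x+18 mod 26 — an affine cipher.
Undoing it on qmstlgn: q(16)→17·(16−18)≡18=s; m(12)→17·(12−18)≡2=c; s(18)→17·(18−18)≡0=a; t(19)→17·(19−18)≡17=r; l(11)→17·(11−18)≡11=l; g(6)→17·(6−18)≡4=e; n(13)→17·(13−18)≡19=t (all mod 26).

scarlet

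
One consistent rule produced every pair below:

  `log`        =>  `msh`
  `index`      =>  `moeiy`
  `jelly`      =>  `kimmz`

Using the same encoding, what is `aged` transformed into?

ehie

The shift depends on letter class: consonant l→m is +1, but vowel o→s is +4. Vowels shift forward by 4 and consonants shift forward by 1.
On aged: a(vowel)+4=e, g(cons)+1=h, e(vowel)+4=i, d(cons)+1=e.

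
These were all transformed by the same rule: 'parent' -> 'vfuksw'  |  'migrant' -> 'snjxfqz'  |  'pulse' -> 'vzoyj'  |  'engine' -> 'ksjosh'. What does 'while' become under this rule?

Shifts by position in parent: pos 0: p→v (+6), pos 1: a→f (+5), pos 2: r→u (+3), pos 3: e→k (+6), pos 4: n→s (+5), pos 5: t→w (+3) — repeating every 3. A repeating key of period 3 is used — shifts +6, +5, +3 over and over.
On while: w+6=c, h+5=m, i+3=l, l+6=r, e+5=j.

cmlrj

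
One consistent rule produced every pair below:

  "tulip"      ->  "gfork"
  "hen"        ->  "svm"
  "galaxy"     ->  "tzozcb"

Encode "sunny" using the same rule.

hfmmb

Each pair mirrors across the alphabet (t↔g, u↔f, l↔o): positions sum to 25. This is the alphabet-reversal cipher (Atbash): a becomes z, b becomes y, etc.
Applying it to sunny: s↔h, u↔f, n↔m, n↔m, y↔b.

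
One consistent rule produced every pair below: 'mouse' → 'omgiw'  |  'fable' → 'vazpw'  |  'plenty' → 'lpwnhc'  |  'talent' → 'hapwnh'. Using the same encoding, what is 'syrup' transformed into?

icjgl

m(12)→o(14) and o(14)→m(12) fit y≡25x+0 (mod 26); the inverse of 25 mod 26 is 25. Each letter's alphabet position (a=0..z=25) is mapped through 25·x+0 mod 26 — an affine cipher.
For syrup: s(18)→25·18+0≡8=i; y(24)→25·24+0≡2=c; r(17)→25·17+0≡9=j; u(20)→25·20+0≡6=g; p(15)→25·15+0≡11=l (all mod 26).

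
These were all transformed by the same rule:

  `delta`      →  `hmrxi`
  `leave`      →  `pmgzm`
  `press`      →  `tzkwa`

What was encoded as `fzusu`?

Shifts by position in delta: pos 0: d→h (+4), pos 1: e→m (+8), pos 2: l→r (+6), pos 3: t→x (+4), pos 4: a→i (+8) — repeating every 3. It's a Vigenère-style cipher with numeric key [4,8,6]: position i shifts by key[i mod 3].
Undoing it on fzusu: f−4=b, z−8=r, u−6=o, s−4=o, u−8=m.

broom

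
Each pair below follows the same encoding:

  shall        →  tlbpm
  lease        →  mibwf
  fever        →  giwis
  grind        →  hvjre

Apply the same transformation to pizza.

It's a Vigenère-style cipher with numeric key [1,4]: position i shifts by key[i mod 2].
For pizza: p+1=q, i+4=m, z+1=a, z+4=d, a+1=b.

qmadb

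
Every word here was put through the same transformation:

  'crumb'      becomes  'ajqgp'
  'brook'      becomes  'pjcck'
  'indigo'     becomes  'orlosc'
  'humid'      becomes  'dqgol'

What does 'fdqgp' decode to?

thumb

Each letter's alphabet position (a=0..z=25) is mapped through 11·x+4 mod 26 — an affine cipher.
Decoding fdqgp: f(5)→19·(5−4)≡19=t; d(3)→19·(3−4)≡7=h; q(16)→19·(16−4)≡20=u; g(6)→19·(6−4)≡12=m; p(15)→19·(15−4)≡1=b (all mod 26).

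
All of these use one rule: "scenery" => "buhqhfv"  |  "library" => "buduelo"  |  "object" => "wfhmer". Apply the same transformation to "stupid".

glsxwv

The word is reversed, then every letter is shifted forward by 3.
Applying it to stupid: reverse → diputs; then shift: d+3=g, i+3=l, p+3=s, u+3=x, t+3=w, s+3=v.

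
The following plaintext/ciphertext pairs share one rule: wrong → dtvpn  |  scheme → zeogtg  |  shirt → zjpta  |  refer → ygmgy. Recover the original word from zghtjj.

search

Shifts by position in wrong: pos 0: w→d (+7), pos 1: r→t (+2), pos 2: o→v (+7), pos 3: n→p (+2) — repeating every 2. The shifts repeat in a cycle of length 2: positions 0,1,… shift by +7, +2, then the pattern repeats.
Undoing it on zghtjj: z−7=s, g−2=e, h−7=a, t−2=r, j−7=c, j−2=h.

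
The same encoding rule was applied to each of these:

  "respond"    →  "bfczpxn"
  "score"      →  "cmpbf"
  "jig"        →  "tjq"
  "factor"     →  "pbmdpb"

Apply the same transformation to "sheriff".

crfbjpp

The shift depends on letter class: consonant r→b is +10, but vowel e→f is +1. Vowels shift forward by 1 and consonants shift forward by 10.
For sheriff: s(cons)+10=c, h(cons)+10=r, e(vowel)+1=f, r(cons)+10=b, i(vowel)+1=j, f(cons)+10=p, f(cons)+10=p.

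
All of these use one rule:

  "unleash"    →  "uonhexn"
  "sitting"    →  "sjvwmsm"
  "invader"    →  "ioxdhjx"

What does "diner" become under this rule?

In unleash: u→u is +0, n→o is +1, l→n is +2, e→h is +3 — the shift increases by 1 each position. Letter i (0-indexed) is shifted by i+0, so successive shifts are 0, 1, 2, ….
On diner: d+0=d, i+1=j, n+2=p, e+3=h, r+4=v.

djphv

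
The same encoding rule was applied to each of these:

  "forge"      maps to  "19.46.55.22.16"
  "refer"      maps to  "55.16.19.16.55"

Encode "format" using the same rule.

19.46.55.40.4.61

With a=1..z=26, the number is 3·pos + 1.
On format: f=6→19, o=15→46, r=18→55, m=13→40, a=1→4, t=20→61.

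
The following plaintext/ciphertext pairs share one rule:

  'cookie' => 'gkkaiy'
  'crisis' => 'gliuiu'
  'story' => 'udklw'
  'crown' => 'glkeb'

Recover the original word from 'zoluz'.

harsh

c(2)→g(6) and o(14)→k(10) fit y≡9x+14 (mod 26); the inverse of 9 mod 26 is 3. This is an affine cipher: with a=0,…,z=25, each position x becomes (9x+14) mod 26.
Reversing it on zoluz: z(25)→3·(25−14)≡7=h; o(14)→3·(14−14)≡0=a; l(11)→3·(11−14)≡17=r; u(20)→3·(20−14)≡18=s; z(25)→3·(25−14)≡7=h (all mod 26).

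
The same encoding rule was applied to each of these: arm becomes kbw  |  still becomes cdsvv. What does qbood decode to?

greet

Compare letters: a→k is +10, r→b is +10, m→w is +10 — a constant shift. It's a constant shift of +10 (ROT10).
Decoding qbood: q−10=g, b−10=r, o−10=e, o−10=e, d−10=t.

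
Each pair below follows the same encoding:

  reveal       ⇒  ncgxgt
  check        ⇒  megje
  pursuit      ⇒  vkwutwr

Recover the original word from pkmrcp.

The output letters match the input read backwards, each shifted +2: reveal reversed is laever. Two steps: reverse the string, then apply a Caesar shift of +2.
Undoing it on pkmrcp: shift back: p−2=n, k−2=i, m−2=k, r−2=p, c−2=a, p−2=n → nikpan; then reverse → napkin.

napkin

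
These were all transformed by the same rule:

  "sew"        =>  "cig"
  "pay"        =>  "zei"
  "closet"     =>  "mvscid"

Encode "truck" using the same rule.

Vowels shift forward by 4 and consonants shift forward by 10.
Applying it to truck: t(cons)+10=d, r(cons)+10=b, u(vowel)+4=y, c(cons)+10=m, k(cons)+10=u.

dbymu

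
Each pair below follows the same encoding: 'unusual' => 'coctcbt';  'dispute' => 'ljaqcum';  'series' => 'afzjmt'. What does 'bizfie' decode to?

Shifts by position in unusual: pos 0: u→c (+8), pos 1: n→o (+1), pos 2: u→c (+8), pos 3: s→t (+1) — repeating every 2. The shifts repeat in a cycle of length 2: positions 0,1,… shift by +8, +1, then the pattern repeats.
Reversing it on bizfie: b−8=t, i−1=h, z−8=r, f−1=e, i−8=a, e−1=d.

thread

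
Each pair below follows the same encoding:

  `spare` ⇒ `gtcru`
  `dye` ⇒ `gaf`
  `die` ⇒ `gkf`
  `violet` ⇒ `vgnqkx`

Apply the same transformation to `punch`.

The output letters match the input read backwards, each shifted +2: spare reversed is eraps. Two steps: reverse the string, then apply a Caesar shift of +2.
On punch: reverse → hcnup; then shift: h+2=j, c+2=e, n+2=p, u+2=w, p+2=r.

jepwr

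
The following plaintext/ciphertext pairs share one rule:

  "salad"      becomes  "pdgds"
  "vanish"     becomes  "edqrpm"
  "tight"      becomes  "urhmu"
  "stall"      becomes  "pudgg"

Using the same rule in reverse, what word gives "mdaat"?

happy

s(18)→p(15) and a(0)→d(3) fit y≡5x+3 (mod 26); the inverse of 5 mod 26 is 21. Treating letters as 0–25, the rule is x ↦ 5x + 3 (mod 26).
Decoding mdaat: m(12)→21·(12−3)≡7=h; d(3)→21·(3−3)≡0=a; a(0)→21·(0−3)≡15=p; a(0)→21·(0−3)≡15=p; t(19)→21·(19−3)≡24=y (all mod 26).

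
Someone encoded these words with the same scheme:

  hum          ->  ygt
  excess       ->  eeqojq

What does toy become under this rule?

The output letters match the input read backwards, each shifted +12: hum reversed is muh. The word is reversed, then every letter is shifted forward by 12.
For toy: reverse → yot; then shift: y+12=k, o+12=a, t+12=f.

kaf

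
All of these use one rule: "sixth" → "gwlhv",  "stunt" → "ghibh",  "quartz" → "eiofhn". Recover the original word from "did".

pup

Compare letters: s→g is +14, i→w is +14, x→l is +14 — a constant shift. This is a Caesar cipher with shift 14.
Decoding did: d−14=p, i−14=u, d−14=p.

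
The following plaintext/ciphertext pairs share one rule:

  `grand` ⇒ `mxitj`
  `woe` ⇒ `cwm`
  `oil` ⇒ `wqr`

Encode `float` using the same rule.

lrwiz

Vowels shift forward by 8 and consonants shift forward by 6.
For float: f(cons)+6=l, l(cons)+6=r, o(vowel)+8=w, a(vowel)+8=i, t(cons)+6=z.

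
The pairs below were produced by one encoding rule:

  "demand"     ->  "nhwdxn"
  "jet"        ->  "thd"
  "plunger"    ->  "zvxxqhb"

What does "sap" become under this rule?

The rule splits by letter class: vowels +3, consonants +10.
Applying it to sap: s(cons)+10=c, a(vowel)+3=d, p(cons)+10=z.

cdz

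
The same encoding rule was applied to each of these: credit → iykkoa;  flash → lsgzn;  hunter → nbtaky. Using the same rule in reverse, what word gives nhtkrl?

handle

It's a Vigenère-style cipher with numeric key [6,7]: position i shifts by key[i mod 2].
Undoing it on nhtkrl: n−6=h, h−7=a, t−6=n, k−7=d, r−6=l, l−7=e.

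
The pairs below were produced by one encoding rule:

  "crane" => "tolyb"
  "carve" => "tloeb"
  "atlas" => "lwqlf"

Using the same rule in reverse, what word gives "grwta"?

c(2)→t(19) and r(17)→o(14) fit y≡17x+11 (mod 26); the inverse of 17 mod 26 is 23. This is an affine cipher: with a=0,…,z=25, each position x becomes (17x+11) mod 26.
Undoing it on grwta: g(6)→23·(6−11)≡15=p; r(17)→23·(17−11)≡8=i; w(22)→23·(22−11)≡19=t; t(19)→23·(19−11)≡2=c; a(0)→23·(0−11)≡7=h (all mod 26).

pitch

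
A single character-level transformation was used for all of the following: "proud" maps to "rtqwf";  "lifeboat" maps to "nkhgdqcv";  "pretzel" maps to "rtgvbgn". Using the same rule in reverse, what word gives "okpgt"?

miner

Compare letters: p→r is +2, r→t is +2, o→q is +2 — a constant shift. It's a constant shift of +2 (ROT2).
Reversing it on okpgt: o−2=m, k−2=i, p−2=n, g−2=e, t−2=r.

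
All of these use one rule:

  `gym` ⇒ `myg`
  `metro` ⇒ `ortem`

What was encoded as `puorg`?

The output letters match the input read backwards: gym reversed is myg. It's just the letters in reverse order.
Decoding puorg: then reverse → group.

group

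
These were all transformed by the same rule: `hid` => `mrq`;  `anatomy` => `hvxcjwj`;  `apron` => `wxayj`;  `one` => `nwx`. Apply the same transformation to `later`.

ancju

The output letters match the input read backwards, each shifted +9: hid reversed is dih. The word is reversed, then every letter is shifted forward by 9.
On later: reverse → retal; then shift: r+9=a, e+9=n, t+9=c, a+9=j, l+9=u.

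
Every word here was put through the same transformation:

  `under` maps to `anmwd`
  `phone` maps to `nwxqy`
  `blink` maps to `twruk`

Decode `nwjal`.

crane

Two steps: reverse the string, then apply a Caesar shift of +9.
Undoing it on nwjal: shift back: n−9=e, w−9=n, j−9=a, a−9=r, l−9=c → enarc; then reverse → crane.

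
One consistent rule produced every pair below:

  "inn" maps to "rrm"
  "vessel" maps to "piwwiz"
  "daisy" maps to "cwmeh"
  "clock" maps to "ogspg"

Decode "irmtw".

The output letters match the input read backwards, each shifted +4: inn reversed is nni. Read the word backwards and shift each letter +4.
Undoing it on irmtw: shift back: i−4=e, r−4=n, m−4=i, t−4=p, w−4=s → enips; then reverse → spine.

spine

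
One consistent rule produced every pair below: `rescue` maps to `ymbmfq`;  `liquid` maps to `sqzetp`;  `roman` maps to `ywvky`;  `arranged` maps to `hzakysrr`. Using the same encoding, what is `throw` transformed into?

In rescue: r→y is +7, e→m is +8, s→b is +9, c→m is +10 — the shift increases by 1 each position. Letter i (0-indexed) is shifted by i+7, so successive shifts are 7, 8, 9, ….
For throw: t+7=a, h+8=p, r+9=a, o+10=y, w+11=h.

apayh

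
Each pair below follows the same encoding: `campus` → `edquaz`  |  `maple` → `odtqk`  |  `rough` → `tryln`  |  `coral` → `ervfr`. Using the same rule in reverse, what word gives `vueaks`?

travel

In campus: c→e is +2, a→d is +3, m→q is +4, p→u is +5 — the shift increases by 1 each position. Letter i (0-indexed) is shifted by i+2, so successive shifts are 2, 3, 4, ….
Undoing it on vueaks: v−2=t, u−3=r, e−4=a, a−5=v, k−6=e, s−7=l.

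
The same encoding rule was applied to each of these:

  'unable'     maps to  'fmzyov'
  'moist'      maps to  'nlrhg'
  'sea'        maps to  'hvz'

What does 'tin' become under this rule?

grm

Each letter is replaced by its mirror in the alphabet: a↔z, b↔y, c↔x, and so on (the Atbash cipher).
On tin: t↔g, i↔r, n↔m.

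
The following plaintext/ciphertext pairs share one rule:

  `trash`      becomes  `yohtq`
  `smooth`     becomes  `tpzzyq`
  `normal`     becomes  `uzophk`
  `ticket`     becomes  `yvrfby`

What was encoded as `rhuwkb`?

t(19)→y(24) and r(17)→o(14) fit y≡5x+7 (mod 26); the inverse of 5 mod 26 is 21. Each letter's alphabet position (a=0..z=25) is mapped through 5·x+7 mod 26 — an affine cipher.
Undoing it on rhuwkb: r(17)→21·(17−7)≡2=c; h(7)→21·(7−7)≡0=a; u(20)→21·(20−7)≡13=n; w(22)→21·(22−7)≡3=d; k(10)→21·(10−7)≡11=l; b(1)→21·(1−7)≡4=e (all mod 26).

candle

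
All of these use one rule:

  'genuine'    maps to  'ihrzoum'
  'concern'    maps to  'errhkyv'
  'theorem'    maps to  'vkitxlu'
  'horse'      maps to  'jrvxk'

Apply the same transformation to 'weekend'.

In genuine: g→i is +2, e→h is +3, n→r is +4, u→z is +5 — the shift increases by 1 each position. The shift increases by 1 at each position, starting from +2: 2, 3, 4, ….
Applying it to weekend: w+2=y, e+3=h, e+4=i, k+5=p, e+6=k, n+7=u, d+8=l.

yhipkul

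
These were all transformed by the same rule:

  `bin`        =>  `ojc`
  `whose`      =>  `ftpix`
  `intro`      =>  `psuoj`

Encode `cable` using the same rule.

fmcbd

Two steps: reverse the string, then apply a Caesar shift of +1.
Applying it to cable: reverse → elbac; then shift: e+1=f, l+1=m, b+1=c, a+1=b, c+1=d.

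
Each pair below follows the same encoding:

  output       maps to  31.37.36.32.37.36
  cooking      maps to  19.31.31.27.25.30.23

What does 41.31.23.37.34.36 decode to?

yogurt

Letters become their 1-based position plus 16 (so a→17, b→18, …).
Reversing it on 41.31.23.37.34.36: 41→(41−16)÷1=25=y, 31→(31−16)÷1=15=o, 23→(23−16)÷1=7=g, 37→(37−16)÷1=21=u, 34→(34−16)÷1=18=r, 36→(36−16)÷1=20=t.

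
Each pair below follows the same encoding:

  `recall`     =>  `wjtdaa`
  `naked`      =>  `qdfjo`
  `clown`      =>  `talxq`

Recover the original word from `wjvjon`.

remedy

This is an affine cipher: with a=0,…,z=25, each position x becomes (21x+3) mod 26.
Decoding wjvjon: w(22)→5·(22−3)≡17=r; j(9)→5·(9−3)≡4=e; v(21)→5·(21−3)≡12=m; j(9)→5·(9−3)≡4=e; o(14)→5·(14−3)≡3=d; n(13)→5·(13−3)≡24=y (all mod 26).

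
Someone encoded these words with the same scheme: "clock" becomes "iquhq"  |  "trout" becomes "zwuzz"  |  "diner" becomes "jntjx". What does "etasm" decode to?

Shifts by position in clock: pos 0: c→i (+6), pos 1: l→q (+5), pos 2: o→u (+6), pos 3: c→h (+5) — repeating every 2. The shifts repeat in a cycle of length 2: positions 0,1,… shift by +6, +5, then the pattern repeats.
Reversing it on etasm: e−6=y, t−5=o, a−6=u, s−5=n, m−6=g.

young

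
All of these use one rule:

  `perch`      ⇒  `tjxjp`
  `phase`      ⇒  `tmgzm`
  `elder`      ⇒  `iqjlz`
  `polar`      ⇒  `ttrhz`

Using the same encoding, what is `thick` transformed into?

xmojs

In perch: p→t is +4, e→j is +5, r→x is +6, c→j is +7 — the shift increases by 1 each position. Each letter shifts forward by (position + 4), i.e. 4, 5, 6, … — the shift grows by one for each successive letter.
Applying it to thick: t+4=x, h+5=m, i+6=o, c+7=j, k+8=s.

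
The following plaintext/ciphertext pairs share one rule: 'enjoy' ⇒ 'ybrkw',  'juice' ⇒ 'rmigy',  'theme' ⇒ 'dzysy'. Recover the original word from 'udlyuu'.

stress

e(4)→y(24) and n(13)→b(1) fit y≡9x+14 (mod 26); the inverse of 9 mod 26 is 3. Treating letters as 0–25, the rule is x ↦ 9x + 14 (mod 26).
Reversing it on udlyuu: u(20)→3·(20−14)≡18=s; d(3)→3·(3−14)≡19=t; l(11)→3·(11−14)≡17=r; y(24)→3·(24−14)≡4=e; u(20)→3·(20−14)≡18=s; u(20)→3·(20−14)≡18=s (all mod 26).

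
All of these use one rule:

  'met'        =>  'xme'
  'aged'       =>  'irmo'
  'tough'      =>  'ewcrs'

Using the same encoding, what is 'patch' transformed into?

The shift depends on letter class: consonant m→x is +11, but vowel e→m is +8. Vowels shift forward by 8 and consonants shift forward by 11.
For patch: p(cons)+11=a, a(vowel)+8=i, t(cons)+11=e, c(cons)+11=n, h(cons)+11=s.

aiens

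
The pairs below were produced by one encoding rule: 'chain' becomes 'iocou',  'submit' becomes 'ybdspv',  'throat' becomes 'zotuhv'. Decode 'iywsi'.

It's a Vigenère-style cipher with numeric key [6,7,2]: position i shifts by key[i mod 3].
Undoing it on iywsi: i−6=c, y−7=r, w−2=u, s−6=m, i−7=b.

crumb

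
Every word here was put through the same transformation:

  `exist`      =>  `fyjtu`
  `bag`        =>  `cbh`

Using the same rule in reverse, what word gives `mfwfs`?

Compare letters: e→f is +1, x→y is +1, i→j is +1 — a constant shift. Every letter moves 1 place later in the alphabet, wrapping around z→a.
Decoding mfwfs: m−1=l, f−1=e, w−1=v, f−1=e, s−1=r.

lever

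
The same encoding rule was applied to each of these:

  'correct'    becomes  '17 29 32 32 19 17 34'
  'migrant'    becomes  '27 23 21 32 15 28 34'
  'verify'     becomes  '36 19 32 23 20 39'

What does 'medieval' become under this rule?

Letters become their 1-based position plus 14 (so a→15, b→16, …).
For medieval: m=13→27, e=5→19, d=4→18, i=9→23, e=5→19, v=22→36, a=1→15, l=12→26.

27 19 18 23 19 36 15 26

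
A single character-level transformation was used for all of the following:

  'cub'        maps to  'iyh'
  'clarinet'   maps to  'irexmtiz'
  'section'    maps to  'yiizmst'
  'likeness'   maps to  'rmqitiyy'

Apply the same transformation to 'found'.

The shift depends on letter class: consonant c→i is +6, but vowel u→y is +4. Vowels shift forward by 4 and consonants shift forward by 6.
Applying it to found: f(cons)+6=l, o(vowel)+4=s, u(vowel)+4=y, n(cons)+6=t, d(cons)+6=j.

lsytj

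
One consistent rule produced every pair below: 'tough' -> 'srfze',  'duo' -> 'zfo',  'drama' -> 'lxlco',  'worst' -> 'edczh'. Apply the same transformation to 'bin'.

The output letters match the input read backwards, each shifted +11: tough reversed is hguot. Two steps: reverse the string, then apply a Caesar shift of +11.
For bin: reverse → nib; then shift: n+11=y, i+11=t, b+11=m.

ytm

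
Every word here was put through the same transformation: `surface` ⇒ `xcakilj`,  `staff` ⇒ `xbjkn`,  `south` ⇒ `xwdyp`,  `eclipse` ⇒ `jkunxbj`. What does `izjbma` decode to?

drawer

Shifts by position in surface: pos 0: s→x (+5), pos 1: u→c (+8), pos 2: r→a (+9), pos 3: f→k (+5), pos 4: a→i (+8), pos 5: c→l (+9) — repeating every 3. The shifts repeat in a cycle of length 3: positions 0,1,… shift by +5, +8, +9, then the pattern repeats.
Reversing it on izjbma: i−5=d, z−8=r, j−9=a, b−5=w, m−8=e, a−9=r.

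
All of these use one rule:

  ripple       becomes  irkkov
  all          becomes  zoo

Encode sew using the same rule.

Each pair mirrors across the alphabet (r↔i, i↔r, p↔k): positions sum to 25. Letters are reflected about the middle of the alphabet (position → 25−position): Atbash.
For sew: s↔h, e↔v, w↔d.

hvd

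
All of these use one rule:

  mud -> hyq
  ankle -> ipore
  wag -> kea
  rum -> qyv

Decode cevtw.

spray

The output letters match the input read backwards, each shifted +4: mud reversed is dum. Read the word backwards and shift each letter +4.
Undoing it on cevtw: shift back: c−4=y, e−4=a, v−4=r, t−4=p, w−4=s → yarps; then reverse → spray.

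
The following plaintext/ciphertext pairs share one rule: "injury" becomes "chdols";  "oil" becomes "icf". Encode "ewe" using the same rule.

Compare letters: i→c is +20, n→h is +20, j→d is +20 — a constant shift. Every letter moves 20 places later in the alphabet, wrapping around z→a.
For ewe: e+20=y, w+20=q, e+20=y.

yqy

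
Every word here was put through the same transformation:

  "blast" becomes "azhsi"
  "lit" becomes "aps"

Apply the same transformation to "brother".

yloavyi

The output letters match the input read backwards, each shifted +7: blast reversed is tsalb. The word is reversed, then every letter is shifted forward by 7.
On brother: reverse → rehtorb; then shift: r+7=y, e+7=l, h+7=o, t+7=a, o+7=v, r+7=y, b+7=i.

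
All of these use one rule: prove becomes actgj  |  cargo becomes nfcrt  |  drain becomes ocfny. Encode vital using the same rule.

Vowels shift forward by 5 and consonants shift forward by 11.
Applying it to vital: v(cons)+11=g, i(vowel)+5=n, t(cons)+11=e, a(vowel)+5=f, l(cons)+11=w.

gnefw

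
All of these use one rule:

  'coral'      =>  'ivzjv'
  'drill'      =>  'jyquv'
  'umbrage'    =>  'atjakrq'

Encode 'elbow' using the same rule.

ksjxg

In coral: c→i is +6, o→v is +7, r→z is +8, a→j is +9 — the shift increases by 1 each position. Each letter shifts forward by (position + 6), i.e. 6, 7, 8, … — the shift grows by one for each successive letter.
On elbow: e+6=k, l+7=s, b+8=j, o+9=x, w+10=g.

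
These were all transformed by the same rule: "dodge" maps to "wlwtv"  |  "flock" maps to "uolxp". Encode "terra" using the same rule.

gviiz

Letters are reflected about the middle of the alphabet (position → 25−position): Atbash.
On terra: t↔g, e↔v, r↔i, r↔i, a↔z.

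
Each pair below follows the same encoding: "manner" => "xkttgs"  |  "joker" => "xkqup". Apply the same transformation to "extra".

The output letters match the input read backwards, each shifted +6: manner reversed is rennam. The word is reversed, then every letter is shifted forward by 6.
On extra: reverse → artxe; then shift: a+6=g, r+6=x, t+6=z, x+6=d, e+6=k.

gxzdk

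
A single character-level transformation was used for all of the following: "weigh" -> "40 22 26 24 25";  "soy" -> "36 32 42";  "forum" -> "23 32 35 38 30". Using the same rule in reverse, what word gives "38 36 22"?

use

Letters become their 1-based position plus 17 (so a→18, b→19, …).
Undoing it on 38 36 22: 38→(38−17)÷1=21=u, 36→(36−17)÷1=19=s, 22→(22−17)÷1=5=e.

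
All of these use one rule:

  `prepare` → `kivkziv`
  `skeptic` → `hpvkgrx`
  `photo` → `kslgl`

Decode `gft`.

Each pair mirrors across the alphabet (p↔k, r↔i, e↔v): positions sum to 25. Each letter is replaced by its mirror in the alphabet: a↔z, b↔y, c↔x, and so on (the Atbash cipher).
Undoing it on gft: g↔t, f↔u, t↔g.

tug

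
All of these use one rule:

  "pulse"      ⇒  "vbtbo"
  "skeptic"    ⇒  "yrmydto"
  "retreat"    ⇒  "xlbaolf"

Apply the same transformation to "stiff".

yaqop

Each letter shifts forward by (position + 6), i.e. 6, 7, 8, … — the shift grows by one for each successive letter.
Applying it to stiff: s+6=y, t+7=a, i+8=q, f+9=o, f+10=p.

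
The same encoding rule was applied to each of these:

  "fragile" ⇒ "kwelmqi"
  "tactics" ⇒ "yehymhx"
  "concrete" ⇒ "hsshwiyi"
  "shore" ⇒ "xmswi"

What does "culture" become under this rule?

hyqyywi

The shift depends on letter class: consonant f→k is +5, but vowel a→e is +4. Vowels shift forward by 4 and consonants shift forward by 5.
On culture: c(cons)+5=h, u(vowel)+4=y, l(cons)+5=q, t(cons)+5=y, u(vowel)+4=y, r(cons)+5=w, e(vowel)+4=i.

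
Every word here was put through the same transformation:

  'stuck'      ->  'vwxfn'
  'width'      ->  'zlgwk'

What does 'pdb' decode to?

may

Compare letters: s→v is +3, t→w is +3, u→x is +3 — a constant shift. It's a constant shift of +3 (ROT3).
Undoing it on pdb: p−3=m, d−3=a, b−3=y.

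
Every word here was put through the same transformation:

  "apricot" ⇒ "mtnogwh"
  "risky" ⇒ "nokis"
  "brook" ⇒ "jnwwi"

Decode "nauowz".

This is an affine cipher: with a=0,…,z=25, each position x becomes (23x+12) mod 26.
Reversing it on nauowz: n(13)→17·(13−12)≡17=r; a(0)→17·(0−12)≡4=e; u(20)→17·(20−12)≡6=g; o(14)→17·(14−12)≡8=i; w(22)→17·(22−12)≡14=o; z(25)→17·(25−12)≡13=n (all mod 26).

region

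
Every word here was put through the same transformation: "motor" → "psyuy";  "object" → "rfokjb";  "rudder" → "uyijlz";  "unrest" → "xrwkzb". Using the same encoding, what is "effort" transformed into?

hjkuyb

In motor: m→p is +3, o→s is +4, t→y is +5, o→u is +6 — the shift increases by 1 each position. The shift increases by 1 at each position, starting from +3: 3, 4, 5, ….
On effort: e+3=h, f+4=j, f+5=k, o+6=u, r+7=y, t+8=b.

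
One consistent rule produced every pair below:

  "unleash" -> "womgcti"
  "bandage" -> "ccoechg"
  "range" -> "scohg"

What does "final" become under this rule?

The shift depends on letter class: consonant n→o is +1, but vowel u→w is +2. The rule splits by letter class: vowels +2, consonants +1.
Applying it to final: f(cons)+1=g, i(vowel)+2=k, n(cons)+1=o, a(vowel)+2=c, l(cons)+1=m.

gkocm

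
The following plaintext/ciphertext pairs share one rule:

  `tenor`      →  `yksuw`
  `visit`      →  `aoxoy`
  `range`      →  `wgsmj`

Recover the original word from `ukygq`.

The shifts repeat in a cycle of length 2: positions 0,1,… shift by +5, +6, then the pattern repeats.
Undoing it on ukygq: u−5=p, k−6=e, y−5=t, g−6=a, q−5=l.

petal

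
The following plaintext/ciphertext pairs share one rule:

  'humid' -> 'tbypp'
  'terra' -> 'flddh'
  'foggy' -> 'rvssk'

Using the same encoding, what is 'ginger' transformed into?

Two shifts are in play — +7 for a/e/i/o/u, +12 for every other letter.
Applying it to ginger: g(cons)+12=s, i(vowel)+7=p, n(cons)+12=z, g(cons)+12=s, e(vowel)+7=l, r(cons)+12=d.

spzsld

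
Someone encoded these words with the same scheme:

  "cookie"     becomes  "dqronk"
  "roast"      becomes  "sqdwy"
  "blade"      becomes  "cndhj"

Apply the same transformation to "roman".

sqpes

In cookie: c→d is +1, o→q is +2, o→r is +3, k→o is +4 — the shift increases by 1 each position. Each letter shifts forward by (position + 1), i.e. 1, 2, 3, … — the shift grows by one for each successive letter.
For roman: r+1=s, o+2=q, m+3=p, a+4=e, n+5=s.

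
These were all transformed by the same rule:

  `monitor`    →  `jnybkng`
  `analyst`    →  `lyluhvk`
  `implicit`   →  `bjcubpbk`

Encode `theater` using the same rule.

Treating letters as 0–25, the rule is x ↦ 15x + 11 (mod 26).
On theater: t(19)→15·19+11≡10=k; h(7)→15·7+11≡12=m; e(4)→15·4+11≡19=t; a(0)→15·0+11≡11=l; t(19)→15·19+11≡10=k; e(4)→15·4+11≡19=t; r(17)→15·17+11≡6=g (all mod 26).

kmtlktg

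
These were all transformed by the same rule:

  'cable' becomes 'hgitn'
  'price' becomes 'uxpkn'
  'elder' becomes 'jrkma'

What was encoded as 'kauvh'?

In cable: c→h is +5, a→g is +6, b→i is +7, l→t is +8 — the shift increases by 1 each position. Each letter shifts forward by (position + 5), i.e. 5, 6, 7, … — the shift grows by one for each successive letter.
Undoing it on kauvh: k−5=f, a−6=u, u−7=n, v−8=n, h−9=y.

funny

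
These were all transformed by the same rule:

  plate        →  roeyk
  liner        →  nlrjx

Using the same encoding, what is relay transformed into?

thpfe

In plate: p→r is +2, l→o is +3, a→e is +4, t→y is +5 — the shift increases by 1 each position. The shift increases by 1 at each position, starting from +2: 2, 3, 4, ….
On relay: r+2=t, e+3=h, l+4=p, a+5=f, y+6=e.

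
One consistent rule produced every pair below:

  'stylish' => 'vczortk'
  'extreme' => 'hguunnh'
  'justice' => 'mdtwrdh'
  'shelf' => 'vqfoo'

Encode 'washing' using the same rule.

zjtkroj

Shifts by position in stylish: pos 0: s→v (+3), pos 1: t→c (+9), pos 2: y→z (+1), pos 3: l→o (+3), pos 4: i→r (+9), pos 5: s→t (+1) — repeating every 3. The shifts repeat in a cycle of length 3: positions 0,1,… shift by +3, +9, +1, then the pattern repeats.
On washing: w+3=z, a+9=j, s+1=t, h+3=k, i+9=r, n+1=o, g+3=j.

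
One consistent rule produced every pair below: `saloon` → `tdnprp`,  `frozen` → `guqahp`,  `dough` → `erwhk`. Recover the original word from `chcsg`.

Shifts by position in saloon: pos 0: s→t (+1), pos 1: a→d (+3), pos 2: l→n (+2), pos 3: o→p (+1), pos 4: o→r (+3), pos 5: n→p (+2) — repeating every 3. It's a Vigenère-style cipher with numeric key [1,3,2]: position i shifts by key[i mod 3].
Reversing it on chcsg: c−1=b, h−3=e, c−2=a, s−1=r, g−3=d.

beard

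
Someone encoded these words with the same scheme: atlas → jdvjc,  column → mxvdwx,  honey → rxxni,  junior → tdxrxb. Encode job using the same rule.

txl

The shift depends on letter class: consonant t→d is +10, but vowel a→j is +9. Vowels shift forward by 9 and consonants shift forward by 10.
Applying it to job: j(cons)+10=t, o(vowel)+9=x, b(cons)+10=l.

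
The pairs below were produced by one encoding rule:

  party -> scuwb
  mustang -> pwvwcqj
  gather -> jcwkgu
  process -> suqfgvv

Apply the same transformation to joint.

mqkqw

Two shifts are in play — +2 for a/e/i/o/u, +3 for every other letter.
Applying it to joint: j(cons)+3=m, o(vowel)+2=q, i(vowel)+2=k, n(cons)+3=q, t(cons)+3=w.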